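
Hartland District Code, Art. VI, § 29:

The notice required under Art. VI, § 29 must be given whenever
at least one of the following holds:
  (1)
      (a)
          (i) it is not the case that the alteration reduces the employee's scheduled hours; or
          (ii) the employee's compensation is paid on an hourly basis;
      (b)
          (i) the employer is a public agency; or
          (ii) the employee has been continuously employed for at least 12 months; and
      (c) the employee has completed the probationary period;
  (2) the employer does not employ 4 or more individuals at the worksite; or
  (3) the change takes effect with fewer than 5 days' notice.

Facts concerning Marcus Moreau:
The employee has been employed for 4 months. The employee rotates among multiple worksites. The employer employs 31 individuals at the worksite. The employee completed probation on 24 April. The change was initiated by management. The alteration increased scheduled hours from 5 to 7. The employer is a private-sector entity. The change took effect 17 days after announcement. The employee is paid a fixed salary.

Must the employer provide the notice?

No — not required.

(i) not (hours reduced) — holds.
(ii) hourly-paid — fails.
(a) = T OR F = true.
(i) public agency — not satisfied.
(ii) tenure ≥ 12 mo. — not met.
(b) = F OR F = false.
(c) past probation — met.
So (1) is not satisfied (T AND F AND T).
(2) not (≥ 4 at site) — not met.
(3) < 5 days' notice — fails.
So Overall is not satisfied (F OR F OR F).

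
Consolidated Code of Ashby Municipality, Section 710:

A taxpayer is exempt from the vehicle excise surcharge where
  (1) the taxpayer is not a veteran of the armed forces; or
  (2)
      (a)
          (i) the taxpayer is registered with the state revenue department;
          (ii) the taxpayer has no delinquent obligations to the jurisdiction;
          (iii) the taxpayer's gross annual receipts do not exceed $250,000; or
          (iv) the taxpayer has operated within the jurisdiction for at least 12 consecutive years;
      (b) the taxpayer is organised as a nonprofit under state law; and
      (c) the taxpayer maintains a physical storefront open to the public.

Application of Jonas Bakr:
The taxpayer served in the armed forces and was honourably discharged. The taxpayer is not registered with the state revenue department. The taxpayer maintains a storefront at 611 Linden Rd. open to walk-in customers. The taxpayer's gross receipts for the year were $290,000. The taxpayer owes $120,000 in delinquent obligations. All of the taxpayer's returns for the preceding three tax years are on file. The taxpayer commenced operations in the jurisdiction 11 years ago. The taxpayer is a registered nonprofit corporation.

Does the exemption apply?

(1) not (veteran) — not met.
(i) state-registered — not met.
(ii) no delinquency — fails.
(iii) receipts ≤ $250,000 — not satisfied.
(iv) ≥ 12 yrs in jurisdiction — not met.
(a) = F OR F OR F OR F = false.
(b) nonprofit — satisfied.
(c) has storefront — met.
So (2) is not satisfied (F AND T AND T).
Overall = F OR F = false.

No — not exempt.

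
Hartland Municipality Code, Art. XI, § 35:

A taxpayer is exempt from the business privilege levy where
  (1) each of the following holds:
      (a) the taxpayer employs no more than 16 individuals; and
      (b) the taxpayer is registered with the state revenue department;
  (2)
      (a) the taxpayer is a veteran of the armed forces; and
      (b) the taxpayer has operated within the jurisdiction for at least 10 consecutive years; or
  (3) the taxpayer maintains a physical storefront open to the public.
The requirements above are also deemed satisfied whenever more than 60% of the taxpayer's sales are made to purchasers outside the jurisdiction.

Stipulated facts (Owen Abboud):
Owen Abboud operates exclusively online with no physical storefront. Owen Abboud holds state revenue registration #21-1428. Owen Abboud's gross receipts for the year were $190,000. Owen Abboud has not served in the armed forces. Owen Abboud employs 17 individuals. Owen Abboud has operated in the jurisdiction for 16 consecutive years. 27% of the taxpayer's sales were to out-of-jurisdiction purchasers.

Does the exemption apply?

No — not exempt.

(a) ≤ 16 employees — not satisfied.
(b) state-registered — holds.
(1): F AND T → false.
(a) veteran — not satisfied.
(b) ≥ 10 yrs in jurisdiction — met.
So (2) is not satisfied (F AND T).
(3) has storefront — not met.
So Overall is not satisfied (F OR F OR F).
Exception (>60% out-of-jur. sales) — not satisfied.
Result: main false OR exception false → false.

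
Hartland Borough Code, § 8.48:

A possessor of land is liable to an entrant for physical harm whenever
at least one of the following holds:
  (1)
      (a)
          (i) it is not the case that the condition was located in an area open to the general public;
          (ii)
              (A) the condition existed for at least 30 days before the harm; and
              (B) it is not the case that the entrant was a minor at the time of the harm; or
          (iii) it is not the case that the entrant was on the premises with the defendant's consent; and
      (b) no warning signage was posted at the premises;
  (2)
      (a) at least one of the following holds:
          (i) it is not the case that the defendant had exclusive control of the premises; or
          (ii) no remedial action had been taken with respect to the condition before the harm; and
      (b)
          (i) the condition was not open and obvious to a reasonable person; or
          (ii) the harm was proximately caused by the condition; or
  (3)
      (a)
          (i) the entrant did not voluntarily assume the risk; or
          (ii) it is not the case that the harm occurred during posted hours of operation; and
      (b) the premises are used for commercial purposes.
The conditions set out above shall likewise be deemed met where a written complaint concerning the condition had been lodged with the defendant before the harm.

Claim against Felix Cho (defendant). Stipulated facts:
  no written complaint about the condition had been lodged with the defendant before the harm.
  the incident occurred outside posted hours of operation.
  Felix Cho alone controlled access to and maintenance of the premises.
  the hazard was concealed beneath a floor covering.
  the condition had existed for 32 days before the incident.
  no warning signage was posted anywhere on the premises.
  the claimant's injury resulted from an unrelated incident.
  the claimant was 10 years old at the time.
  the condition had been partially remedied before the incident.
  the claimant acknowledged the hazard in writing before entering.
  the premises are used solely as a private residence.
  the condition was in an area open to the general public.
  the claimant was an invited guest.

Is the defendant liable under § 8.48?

No — not liable.

(i) not (public area) — not met.
(A) condition ≥30 days old — satisfied.
(B) not (entrant a minor) — not satisfied.
So (ii) is not satisfied (T AND F).
(iii) not (consent to enter) — fails.
(a): F OR F OR F → false.
(b) no signage posted — holds.
(1) = F AND T = false.
(i) not (exclusive control) — not satisfied.
(ii) no remedial action — not met.
(a): F OR F → false.
(i) not open/obvious — satisfied.
(ii) proximate cause — not met.
(b): T OR F → true.
So (2) is not satisfied (F AND T).
(i) no assumed risk — not satisfied.
(ii) not (during posted hours) — satisfied.
(a): F OR T → true.
(b) commercial use — not met.
(3) = T AND F = false.
Overall: F OR F OR F → false.
Exception (complaint lodged) — not satisfied.
Result: main false OR exception false → false.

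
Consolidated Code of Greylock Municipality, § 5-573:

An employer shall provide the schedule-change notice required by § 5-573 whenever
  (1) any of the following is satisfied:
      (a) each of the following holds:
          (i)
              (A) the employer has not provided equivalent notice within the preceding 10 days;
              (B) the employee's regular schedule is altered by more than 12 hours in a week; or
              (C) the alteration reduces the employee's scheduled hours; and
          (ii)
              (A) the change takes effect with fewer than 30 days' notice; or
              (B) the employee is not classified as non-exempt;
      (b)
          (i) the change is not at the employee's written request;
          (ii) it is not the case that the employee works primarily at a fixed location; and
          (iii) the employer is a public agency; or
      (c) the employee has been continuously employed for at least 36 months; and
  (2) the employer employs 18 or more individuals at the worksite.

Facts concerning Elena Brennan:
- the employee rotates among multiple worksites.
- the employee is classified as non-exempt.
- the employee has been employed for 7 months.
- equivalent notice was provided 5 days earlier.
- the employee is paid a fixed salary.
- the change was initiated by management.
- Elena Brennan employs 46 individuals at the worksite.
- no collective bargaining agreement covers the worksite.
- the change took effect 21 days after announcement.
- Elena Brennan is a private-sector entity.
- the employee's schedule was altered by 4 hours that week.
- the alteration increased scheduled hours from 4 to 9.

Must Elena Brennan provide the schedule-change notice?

No — not required.

(A) no recent notice — fails.
(B) schedule shift > 12h — not met.
(C) hours reduced — fails.
(i) = F OR F OR F = false.
(A) < 30 days' notice — holds.
(B) not (non-exempt) — not satisfied.
So (ii) is satisfied (T OR F).
(a): F AND T → false.
(i) not employee-requested — met.
(ii) not (fixed location) — holds.
(iii) public agency — not satisfied.
(b) = T AND T AND F = false.
(c) tenure ≥ 36 mo. — not met.
(1) = F OR F OR F = false.
(2) ≥ 18 at site — met.
So Overall is not satisfied (F AND T).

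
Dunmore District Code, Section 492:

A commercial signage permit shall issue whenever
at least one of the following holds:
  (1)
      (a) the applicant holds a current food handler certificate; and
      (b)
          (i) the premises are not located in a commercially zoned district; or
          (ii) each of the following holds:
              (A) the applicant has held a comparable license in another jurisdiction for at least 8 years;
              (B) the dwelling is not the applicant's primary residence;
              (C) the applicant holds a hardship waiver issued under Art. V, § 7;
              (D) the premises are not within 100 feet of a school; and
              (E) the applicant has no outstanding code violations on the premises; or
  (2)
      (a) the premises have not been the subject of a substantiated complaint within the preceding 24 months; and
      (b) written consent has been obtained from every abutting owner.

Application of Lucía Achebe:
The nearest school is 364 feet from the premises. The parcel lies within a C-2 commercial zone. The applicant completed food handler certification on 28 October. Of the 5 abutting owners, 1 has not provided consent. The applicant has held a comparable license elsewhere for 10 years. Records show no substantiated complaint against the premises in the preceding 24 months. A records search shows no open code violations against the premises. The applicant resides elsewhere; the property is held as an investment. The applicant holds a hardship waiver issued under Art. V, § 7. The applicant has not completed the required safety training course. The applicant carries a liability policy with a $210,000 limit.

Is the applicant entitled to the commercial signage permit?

(a) food handler cert. — satisfied.
(i) not (commercially zoned) — not satisfied.
(A) prior license ≥ 8 yr — met.
(B) not (primary residence) — holds.
(C) hardship waiver — satisfied.
(D) ≥100 ft from school — met.
(E) no code violations — satisfied.
So (ii) is satisfied (T AND T AND T AND T AND T).
(b): F OR T → true.
(1): T AND T → true.
(a) no complaint in 24 mo. — holds.
(b) all abutters consent — not met.
(2) = T AND F = false.
So Overall is satisfied (T OR F).

Yes — granted.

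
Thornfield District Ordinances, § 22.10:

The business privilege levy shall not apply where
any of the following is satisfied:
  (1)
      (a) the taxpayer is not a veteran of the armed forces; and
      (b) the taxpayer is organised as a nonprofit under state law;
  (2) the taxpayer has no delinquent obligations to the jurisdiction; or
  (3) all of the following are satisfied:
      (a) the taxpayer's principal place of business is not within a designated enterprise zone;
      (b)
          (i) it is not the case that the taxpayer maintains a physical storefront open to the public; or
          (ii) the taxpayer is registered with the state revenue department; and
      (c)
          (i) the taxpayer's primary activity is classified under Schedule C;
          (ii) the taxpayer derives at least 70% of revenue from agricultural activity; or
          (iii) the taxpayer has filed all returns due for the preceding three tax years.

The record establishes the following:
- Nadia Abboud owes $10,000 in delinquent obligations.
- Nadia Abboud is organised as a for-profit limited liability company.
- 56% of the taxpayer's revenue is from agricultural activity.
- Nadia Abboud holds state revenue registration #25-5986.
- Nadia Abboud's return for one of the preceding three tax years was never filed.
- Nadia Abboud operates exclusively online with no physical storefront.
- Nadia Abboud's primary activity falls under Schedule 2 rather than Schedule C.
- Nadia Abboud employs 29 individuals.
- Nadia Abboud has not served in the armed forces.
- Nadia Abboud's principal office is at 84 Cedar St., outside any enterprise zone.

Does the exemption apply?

No — not exempt.

(a) not (veteran) — holds.
(b) nonprofit — not satisfied.
(1): T AND F → false.
(2) no delinquency — not satisfied.
(a) not (in enterprise zone) — met.
(i) not (has storefront) — met.
(ii) state-registered — met.
So (b) is satisfied (T OR T).
(i) Schedule C activity — not met.
(ii) ≥70% agricultural — not satisfied.
(iii) returns current — not met.
(c): F OR F OR F → false.
So (3) is not satisfied (T AND T AND F).
Overall = F OR F OR F = false.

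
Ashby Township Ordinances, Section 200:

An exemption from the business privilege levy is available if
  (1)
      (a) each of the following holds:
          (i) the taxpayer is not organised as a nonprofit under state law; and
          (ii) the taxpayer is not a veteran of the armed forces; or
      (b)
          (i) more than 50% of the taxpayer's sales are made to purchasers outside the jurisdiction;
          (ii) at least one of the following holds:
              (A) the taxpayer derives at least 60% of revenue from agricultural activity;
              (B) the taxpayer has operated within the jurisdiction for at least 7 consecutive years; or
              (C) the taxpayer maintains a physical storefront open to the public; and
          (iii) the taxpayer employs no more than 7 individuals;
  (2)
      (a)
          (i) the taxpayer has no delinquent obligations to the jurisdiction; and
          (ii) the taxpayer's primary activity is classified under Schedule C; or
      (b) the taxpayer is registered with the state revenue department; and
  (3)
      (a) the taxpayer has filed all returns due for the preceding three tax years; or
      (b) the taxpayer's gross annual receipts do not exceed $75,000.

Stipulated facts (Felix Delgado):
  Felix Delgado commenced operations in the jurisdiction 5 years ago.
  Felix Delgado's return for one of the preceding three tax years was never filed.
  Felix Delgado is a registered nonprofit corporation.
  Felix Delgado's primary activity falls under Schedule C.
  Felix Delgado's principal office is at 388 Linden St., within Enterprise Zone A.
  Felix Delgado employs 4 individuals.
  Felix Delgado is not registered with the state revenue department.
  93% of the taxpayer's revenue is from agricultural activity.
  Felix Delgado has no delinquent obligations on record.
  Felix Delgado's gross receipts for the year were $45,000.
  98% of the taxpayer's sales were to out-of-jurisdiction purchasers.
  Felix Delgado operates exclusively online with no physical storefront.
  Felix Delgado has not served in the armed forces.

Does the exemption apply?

(i) not (nonprofit) — not satisfied.
(ii) not (veteran) — satisfied.
(a) = F AND T = false.
(i) >50% out-of-jur. sales — met.
(A) ≥60% agricultural — met.
(B) ≥ 7 yrs in jurisdiction — not met.
(C) has storefront — not satisfied.
So (ii) is satisfied (T OR F OR F).
(iii) ≤ 7 employees — met.
(b): T AND T AND T → true.
(1): F OR T → true.
(i) no delinquency — met.
(ii) Schedule C activity — met.
(a) = T AND T = true.
(b) state-registered — not satisfied.
So (2) is satisfied (T OR F).
(a) returns current — not met.
(b) receipts ≤ $75,000 — met.
So (3) is satisfied (F OR T).
Overall: T AND T AND T → true.

Yes — exempt.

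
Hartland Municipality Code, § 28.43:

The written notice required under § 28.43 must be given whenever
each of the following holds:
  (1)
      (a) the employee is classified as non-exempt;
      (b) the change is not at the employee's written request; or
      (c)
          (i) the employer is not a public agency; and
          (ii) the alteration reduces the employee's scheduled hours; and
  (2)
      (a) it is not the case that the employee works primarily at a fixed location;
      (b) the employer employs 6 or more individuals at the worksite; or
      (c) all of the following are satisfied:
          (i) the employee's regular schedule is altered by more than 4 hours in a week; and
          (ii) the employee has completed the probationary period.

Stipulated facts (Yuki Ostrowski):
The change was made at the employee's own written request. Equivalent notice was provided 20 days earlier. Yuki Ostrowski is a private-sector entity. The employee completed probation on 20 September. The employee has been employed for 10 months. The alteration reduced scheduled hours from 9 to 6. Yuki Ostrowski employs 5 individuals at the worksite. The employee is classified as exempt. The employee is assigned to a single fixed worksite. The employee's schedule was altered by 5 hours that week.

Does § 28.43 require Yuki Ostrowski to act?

(a) non-exempt — fails.
(b) not employee-requested — fails.
(i) not (public agency) — holds.
(ii) hours reduced — holds.
So (c) is satisfied (T AND T).
(1): F OR F OR T → true.
(a) not (fixed location) — fails.
(b) ≥ 6 at site — not met.
(i) schedule shift > 4h — holds.
(ii) past probation — holds.
(c) = T AND T = true.
So (2) is satisfied (F OR F OR T).
Overall = T AND T = true.

Yes — required.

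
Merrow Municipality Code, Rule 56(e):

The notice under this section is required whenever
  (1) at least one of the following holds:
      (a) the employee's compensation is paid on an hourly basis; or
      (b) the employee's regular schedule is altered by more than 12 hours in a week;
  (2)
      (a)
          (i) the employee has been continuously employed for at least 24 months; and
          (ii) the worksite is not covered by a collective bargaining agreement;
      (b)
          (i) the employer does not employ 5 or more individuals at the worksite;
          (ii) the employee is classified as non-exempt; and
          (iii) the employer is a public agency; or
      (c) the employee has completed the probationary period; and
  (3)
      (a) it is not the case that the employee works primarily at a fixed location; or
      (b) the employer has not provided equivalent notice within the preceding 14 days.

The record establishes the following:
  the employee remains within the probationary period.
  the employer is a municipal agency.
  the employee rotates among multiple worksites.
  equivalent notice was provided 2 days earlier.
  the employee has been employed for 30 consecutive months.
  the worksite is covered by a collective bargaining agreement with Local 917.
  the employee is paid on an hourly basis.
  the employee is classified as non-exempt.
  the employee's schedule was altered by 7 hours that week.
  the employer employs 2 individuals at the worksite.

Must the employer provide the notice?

(a) hourly-paid — satisfied.
(b) schedule shift > 12h — not satisfied.
(1) = T OR F = true.
(i) tenure ≥ 24 mo. — satisfied.
(ii) no CBA — fails.
(a) = T AND F = false.
(i) not (≥ 5 at site) — satisfied.
(ii) non-exempt — holds.
(iii) public agency — satisfied.
So (b) is satisfied (T AND T AND T).
(c) past probation — not met.
(2) = F OR T OR F = true.
(a) not (fixed location) — holds.
(b) no recent notice — not satisfied.
(3) = T OR F = true.
Overall = T AND T AND T = true.

Yes — required.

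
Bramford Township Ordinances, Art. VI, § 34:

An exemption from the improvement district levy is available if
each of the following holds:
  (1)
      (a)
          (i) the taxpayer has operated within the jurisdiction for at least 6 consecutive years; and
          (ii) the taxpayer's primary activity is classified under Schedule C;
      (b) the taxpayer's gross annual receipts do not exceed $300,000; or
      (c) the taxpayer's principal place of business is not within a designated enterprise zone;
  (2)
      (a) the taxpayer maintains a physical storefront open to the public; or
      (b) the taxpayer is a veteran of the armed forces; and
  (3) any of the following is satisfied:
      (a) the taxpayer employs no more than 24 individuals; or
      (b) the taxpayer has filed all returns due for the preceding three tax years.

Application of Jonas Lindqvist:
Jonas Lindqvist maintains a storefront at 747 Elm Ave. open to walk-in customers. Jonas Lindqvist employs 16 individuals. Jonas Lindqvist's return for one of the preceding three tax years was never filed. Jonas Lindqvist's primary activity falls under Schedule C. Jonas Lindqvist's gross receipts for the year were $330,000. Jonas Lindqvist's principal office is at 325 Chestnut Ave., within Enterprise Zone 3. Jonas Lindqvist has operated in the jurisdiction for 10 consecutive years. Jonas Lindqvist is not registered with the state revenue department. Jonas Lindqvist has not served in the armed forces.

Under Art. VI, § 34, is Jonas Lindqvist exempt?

(i) ≥ 6 yrs in jurisdiction — holds.
(ii) Schedule C activity — satisfied.
So (a) is satisfied (T AND T).
(b) receipts ≤ $300,000 — not satisfied.
(c) not (in enterprise zone) — not met.
(1): T OR F OR F → true.
(a) has storefront — holds.
(b) veteran — fails.
(2): T OR F → true.
(a) ≤ 24 employees — holds.
(b) returns current — not satisfied.
So (3) is satisfied (T OR F).
Overall = T AND T AND T = true.

Yes — exempt.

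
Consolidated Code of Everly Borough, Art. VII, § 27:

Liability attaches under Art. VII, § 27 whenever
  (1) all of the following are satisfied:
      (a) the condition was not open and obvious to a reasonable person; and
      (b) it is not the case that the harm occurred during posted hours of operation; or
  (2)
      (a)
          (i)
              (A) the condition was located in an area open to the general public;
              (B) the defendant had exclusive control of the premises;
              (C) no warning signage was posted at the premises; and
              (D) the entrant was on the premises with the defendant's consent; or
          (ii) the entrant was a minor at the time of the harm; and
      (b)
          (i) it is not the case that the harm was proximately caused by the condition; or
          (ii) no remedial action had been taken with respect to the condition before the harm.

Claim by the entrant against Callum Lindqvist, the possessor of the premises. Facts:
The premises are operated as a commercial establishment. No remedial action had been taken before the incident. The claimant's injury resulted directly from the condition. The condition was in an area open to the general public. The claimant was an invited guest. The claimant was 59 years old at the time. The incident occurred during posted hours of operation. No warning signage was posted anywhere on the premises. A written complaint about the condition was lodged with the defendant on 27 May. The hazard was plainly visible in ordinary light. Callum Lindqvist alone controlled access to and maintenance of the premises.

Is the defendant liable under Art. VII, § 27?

(a) not open/obvious — not satisfied.
(b) not (during posted hours) — not met.
So (1) is not satisfied (F AND F).
(A) public area — met.
(B) exclusive control — met.
(C) no signage posted — satisfied.
(D) consent to enter — holds.
(i): T AND T AND T AND T → true.
(ii) entrant a minor — fails.
So (a) is satisfied (T OR F).
(i) not (proximate cause) — fails.
(ii) no remedial action — holds.
(b) = F OR T = true.
(2): T AND T → true.
Overall = F OR T = true.

Yes — liable.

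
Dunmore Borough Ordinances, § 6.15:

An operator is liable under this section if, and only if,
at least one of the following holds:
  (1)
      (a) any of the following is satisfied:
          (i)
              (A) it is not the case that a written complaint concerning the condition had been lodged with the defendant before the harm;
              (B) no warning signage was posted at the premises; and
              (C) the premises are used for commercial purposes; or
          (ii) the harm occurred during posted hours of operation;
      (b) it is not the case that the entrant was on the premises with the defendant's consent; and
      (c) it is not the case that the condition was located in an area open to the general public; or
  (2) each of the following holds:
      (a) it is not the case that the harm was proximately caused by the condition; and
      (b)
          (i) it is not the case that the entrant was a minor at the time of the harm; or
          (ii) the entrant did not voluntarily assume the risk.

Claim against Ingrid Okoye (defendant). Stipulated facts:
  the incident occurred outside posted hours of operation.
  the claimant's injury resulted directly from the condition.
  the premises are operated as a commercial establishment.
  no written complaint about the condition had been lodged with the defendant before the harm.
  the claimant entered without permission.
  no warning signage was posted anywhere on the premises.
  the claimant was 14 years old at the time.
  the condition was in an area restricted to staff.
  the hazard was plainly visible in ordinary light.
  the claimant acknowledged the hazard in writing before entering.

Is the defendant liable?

(A) not (complaint lodged) — satisfied.
(B) no signage posted — satisfied.
(C) commercial use — satisfied.
(i): T AND T AND T → true.
(ii) during posted hours — not satisfied.
(a) = T OR F = true.
(b) not (consent to enter) — satisfied.
(c) not (public area) — satisfied.
(1) = T AND T AND T = true.
(a) not (proximate cause) — fails.
(i) not (entrant a minor) — not met.
(ii) no assumed risk — not met.
So (b) is not satisfied (F OR F).
(2) = F AND F = false.
Overall = T OR F = true.

Yes — liable.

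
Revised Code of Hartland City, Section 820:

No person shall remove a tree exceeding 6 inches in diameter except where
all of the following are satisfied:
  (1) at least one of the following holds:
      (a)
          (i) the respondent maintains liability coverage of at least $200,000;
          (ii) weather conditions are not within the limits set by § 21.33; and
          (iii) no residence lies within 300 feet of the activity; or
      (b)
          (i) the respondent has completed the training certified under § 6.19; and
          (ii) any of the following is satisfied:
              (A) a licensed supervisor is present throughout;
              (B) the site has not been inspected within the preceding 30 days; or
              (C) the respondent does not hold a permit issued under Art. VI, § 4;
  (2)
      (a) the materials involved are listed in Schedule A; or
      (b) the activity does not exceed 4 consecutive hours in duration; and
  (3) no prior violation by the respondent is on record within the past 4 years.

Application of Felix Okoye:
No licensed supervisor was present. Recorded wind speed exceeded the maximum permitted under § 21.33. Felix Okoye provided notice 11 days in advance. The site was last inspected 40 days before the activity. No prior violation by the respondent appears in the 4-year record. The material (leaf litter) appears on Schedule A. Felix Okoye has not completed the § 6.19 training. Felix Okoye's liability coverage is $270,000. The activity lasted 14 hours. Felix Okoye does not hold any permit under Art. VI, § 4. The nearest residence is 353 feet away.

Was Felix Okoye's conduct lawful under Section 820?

Yes — lawful.

(i) coverage ≥ $200,000 — satisfied.
(ii) not (weather ok) — satisfied.
(iii) no residence in 300 ft — met.
(a) = T AND T AND T = true.
(i) training certified — fails.
(A) supervisor present — fails.
(B) not (site inspected) — holds.
(C) not (holds permit) — satisfied.
(ii) = F OR T OR T = true.
(b): F AND T → false.
(1): T OR F → true.
(a) Schedule A material — holds.
(b) ≤ 4 hrs duration — not met.
(2): T OR F → true.
(3) no prior violation — met.
So Overall is satisfied (T AND T AND T).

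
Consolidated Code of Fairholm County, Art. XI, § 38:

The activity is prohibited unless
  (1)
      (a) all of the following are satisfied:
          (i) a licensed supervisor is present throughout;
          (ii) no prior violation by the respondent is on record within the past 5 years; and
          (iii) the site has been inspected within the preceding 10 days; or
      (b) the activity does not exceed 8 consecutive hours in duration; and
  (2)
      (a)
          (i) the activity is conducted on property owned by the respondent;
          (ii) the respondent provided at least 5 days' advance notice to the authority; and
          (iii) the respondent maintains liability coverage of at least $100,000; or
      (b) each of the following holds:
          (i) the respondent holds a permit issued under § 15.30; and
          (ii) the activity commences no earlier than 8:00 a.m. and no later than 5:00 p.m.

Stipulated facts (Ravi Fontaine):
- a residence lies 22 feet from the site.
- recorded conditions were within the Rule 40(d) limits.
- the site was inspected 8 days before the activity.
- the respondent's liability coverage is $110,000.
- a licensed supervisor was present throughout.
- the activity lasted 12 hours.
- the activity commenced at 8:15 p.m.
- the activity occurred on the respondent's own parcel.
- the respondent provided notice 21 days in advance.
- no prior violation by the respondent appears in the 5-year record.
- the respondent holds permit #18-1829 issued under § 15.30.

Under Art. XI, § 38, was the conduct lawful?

(i) supervisor present — holds.
(ii) no prior violation — holds.
(iii) site inspected — met.
(a): T AND T AND T → true.
(b) ≤ 8 hrs duration — not satisfied.
(1) = T OR F = true.
(i) own property — met.
(ii) ≥5 days' notice — holds.
(iii) coverage ≥ $100,000 — satisfied.
So (a) is satisfied (T AND T AND T).
(i) holds permit — holds.
(ii) start within hours — fails.
(b) = T AND F = false.
(2): T OR F → true.
Overall = T AND T = true.

Yes — lawful.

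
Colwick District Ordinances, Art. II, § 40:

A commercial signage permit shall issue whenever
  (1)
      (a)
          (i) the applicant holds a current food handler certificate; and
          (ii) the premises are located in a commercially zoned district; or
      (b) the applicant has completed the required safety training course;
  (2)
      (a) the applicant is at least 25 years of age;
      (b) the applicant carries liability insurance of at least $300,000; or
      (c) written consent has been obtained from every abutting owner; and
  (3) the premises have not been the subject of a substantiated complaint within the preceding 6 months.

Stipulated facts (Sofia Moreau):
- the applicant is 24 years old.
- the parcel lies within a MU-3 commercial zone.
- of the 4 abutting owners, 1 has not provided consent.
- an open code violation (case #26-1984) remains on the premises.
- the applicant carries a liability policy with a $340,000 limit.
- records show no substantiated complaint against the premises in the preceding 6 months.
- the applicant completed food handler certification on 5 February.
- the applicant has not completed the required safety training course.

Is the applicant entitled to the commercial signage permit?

Yes — granted.

(i) food handler cert. — satisfied.
(ii) commercially zoned — holds.
(a): T AND T → true.
(b) safety training — not satisfied.
(1): T OR F → true.
(a) age ≥ 25 — fails.
(b) insurance ≥ $300,000 — met.
(c) all abutters consent — not met.
So (2) is satisfied (F OR T OR F).
(3) no complaint in 6 mo. — met.
Overall = T AND T AND T = true.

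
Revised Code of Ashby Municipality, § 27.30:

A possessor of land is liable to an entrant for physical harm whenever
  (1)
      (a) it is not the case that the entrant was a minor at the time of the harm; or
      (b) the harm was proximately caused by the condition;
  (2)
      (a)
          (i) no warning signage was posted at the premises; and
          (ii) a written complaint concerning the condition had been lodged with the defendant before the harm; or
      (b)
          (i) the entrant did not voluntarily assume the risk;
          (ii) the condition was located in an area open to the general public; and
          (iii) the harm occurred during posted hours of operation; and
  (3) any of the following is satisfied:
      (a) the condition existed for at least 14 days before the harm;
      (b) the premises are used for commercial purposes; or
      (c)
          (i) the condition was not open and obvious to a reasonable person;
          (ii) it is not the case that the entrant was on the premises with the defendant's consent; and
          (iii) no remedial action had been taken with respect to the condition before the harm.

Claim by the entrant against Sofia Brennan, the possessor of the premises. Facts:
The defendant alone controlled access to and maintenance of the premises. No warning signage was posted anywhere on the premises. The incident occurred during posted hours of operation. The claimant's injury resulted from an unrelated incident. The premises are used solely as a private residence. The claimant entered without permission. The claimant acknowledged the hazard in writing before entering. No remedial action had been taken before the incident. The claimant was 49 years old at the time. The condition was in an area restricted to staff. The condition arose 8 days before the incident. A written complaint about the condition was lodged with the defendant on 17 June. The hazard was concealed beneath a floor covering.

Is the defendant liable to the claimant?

Yes — liable.

(a) not (entrant a minor) — satisfied.
(b) proximate cause — not met.
So (1) is satisfied (T OR F).
(i) no signage posted — satisfied.
(ii) complaint lodged — holds.
So (a) is satisfied (T AND T).
(i) no assumed risk — not satisfied.
(ii) public area — fails.
(iii) during posted hours — satisfied.
(b) = F AND F AND T = false.
(2) = T OR F = true.
(a) condition ≥14 days old — fails.
(b) commercial use — not satisfied.
(i) not open/obvious — met.
(ii) not (consent to enter) — satisfied.
(iii) no remedial action — holds.
So (c) is satisfied (T AND T AND T).
So (3) is satisfied (F OR F OR T).
So Overall is satisfied (T AND T AND T).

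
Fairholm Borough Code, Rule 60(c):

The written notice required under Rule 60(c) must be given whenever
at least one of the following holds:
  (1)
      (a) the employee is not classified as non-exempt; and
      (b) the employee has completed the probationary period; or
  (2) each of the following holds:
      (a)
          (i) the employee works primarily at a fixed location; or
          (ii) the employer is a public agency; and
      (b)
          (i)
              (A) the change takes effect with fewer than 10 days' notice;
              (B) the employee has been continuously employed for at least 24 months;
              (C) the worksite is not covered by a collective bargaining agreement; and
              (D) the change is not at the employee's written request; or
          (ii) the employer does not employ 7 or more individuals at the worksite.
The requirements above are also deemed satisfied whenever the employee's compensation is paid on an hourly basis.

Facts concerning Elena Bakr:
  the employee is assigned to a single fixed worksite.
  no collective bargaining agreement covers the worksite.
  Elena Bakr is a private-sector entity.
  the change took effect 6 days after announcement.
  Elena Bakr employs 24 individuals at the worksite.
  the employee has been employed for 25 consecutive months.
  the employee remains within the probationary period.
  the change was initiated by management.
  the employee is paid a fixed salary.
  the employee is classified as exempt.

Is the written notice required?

(a) not (non-exempt) — satisfied.
(b) past probation — fails.
So (1) is not satisfied (T AND F).
(i) fixed location — satisfied.
(ii) public agency — not met.
(a): T OR F → true.
(A) < 10 days' notice — satisfied.
(B) tenure ≥ 24 mo. — satisfied.
(C) no CBA — satisfied.
(D) not employee-requested — met.
(i): T AND T AND T AND T → true.
(ii) not (≥ 7 at site) — fails.
So (b) is satisfied (T OR F).
So (2) is satisfied (T AND T).
So Overall is satisfied (F OR T).
Exception (hourly-paid) — not satisfied.
Result: main true OR exception false → true.

Yes — required.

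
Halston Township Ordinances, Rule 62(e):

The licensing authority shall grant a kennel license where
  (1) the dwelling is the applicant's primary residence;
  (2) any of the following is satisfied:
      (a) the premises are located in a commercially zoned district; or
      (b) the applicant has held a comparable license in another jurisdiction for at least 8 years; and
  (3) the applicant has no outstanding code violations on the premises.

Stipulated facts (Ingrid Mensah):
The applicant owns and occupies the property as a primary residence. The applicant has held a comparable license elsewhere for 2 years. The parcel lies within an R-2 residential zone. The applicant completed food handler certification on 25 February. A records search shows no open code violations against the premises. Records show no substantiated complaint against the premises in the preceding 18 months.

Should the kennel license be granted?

(1) primary residence — holds.
(a) commercially zoned — fails.
(b) prior license ≥ 8 yr — not satisfied.
So (2) is not satisfied (F OR F).
(3) no code violations — satisfied.
Overall = T AND F AND T = false.

No — denied.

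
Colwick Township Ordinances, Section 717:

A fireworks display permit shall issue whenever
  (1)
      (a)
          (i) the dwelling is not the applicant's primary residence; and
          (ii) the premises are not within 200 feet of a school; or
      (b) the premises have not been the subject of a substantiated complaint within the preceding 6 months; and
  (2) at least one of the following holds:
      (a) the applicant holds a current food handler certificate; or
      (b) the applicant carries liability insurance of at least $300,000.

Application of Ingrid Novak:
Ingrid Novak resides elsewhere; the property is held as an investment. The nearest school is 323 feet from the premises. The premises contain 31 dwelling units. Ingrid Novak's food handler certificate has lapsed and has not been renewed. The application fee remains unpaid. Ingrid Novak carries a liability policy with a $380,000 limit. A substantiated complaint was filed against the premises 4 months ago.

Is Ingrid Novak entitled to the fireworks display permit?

Yes — granted.

(i) not (primary residence) — holds.
(ii) ≥200 ft from school — met.
So (a) is satisfied (T AND T).
(b) no complaint in 6 mo. — not met.
(1) = T OR F = true.
(a) food handler cert. — not met.
(b) insurance ≥ $300,000 — satisfied.
(2): F OR T → true.
Overall = T AND T = true.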